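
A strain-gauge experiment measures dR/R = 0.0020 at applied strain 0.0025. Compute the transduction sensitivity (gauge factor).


GF = (dR/R) / epsilon
= 0.0020 / 0.0025
= 0.8000

0.8000


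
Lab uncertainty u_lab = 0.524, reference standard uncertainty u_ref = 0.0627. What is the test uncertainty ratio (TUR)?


TUR = u_lab / u_ref
= 0.524 / 0.0627
= 8.3573

8.3573


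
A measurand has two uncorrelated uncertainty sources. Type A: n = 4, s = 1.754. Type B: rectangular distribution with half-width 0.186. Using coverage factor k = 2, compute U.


u_A = s / sqrt(n) = 1.754 / sqrt(4) = 0.877
u_B = half_width / sqrt(3) = 0.186 / sqrt(3) = 0.10738715
uc = sqrt(u_A^2 + u_B^2) = sqrt(0.877^2 + 0.10738715^2) = 0.88355022
U = k * uc = 2 * 0.88355022
U = 1.7671

1.7671


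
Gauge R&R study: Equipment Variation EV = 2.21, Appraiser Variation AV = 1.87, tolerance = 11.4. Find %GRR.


GRR = sqrt(EV^2 + AV^2) = sqrt(2.21^2 + 1.87^2) = 2.8949957
%GRR = GRR / tol * 100 = 2.8949957 / 11.4 * 100
%GRR = 25.3947

25.3947


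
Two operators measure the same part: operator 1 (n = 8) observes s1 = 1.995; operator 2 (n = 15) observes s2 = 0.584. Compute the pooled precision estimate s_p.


s_p = sqrt(((n1-1)*s1^2 + (n2-1)*s2^2) / (n1+n2-2))
numerator = (8-1)*1.995^2 + (15-1)*0.584^2 = 27.860175 + 4.774784 = 32.634959
denominator = 8 + 15 - 2 = 21
s_p^2 = 32.634959 / 21 = 1.5540457
s_p = sqrt(1.5540457) = 1.2466

1.2466


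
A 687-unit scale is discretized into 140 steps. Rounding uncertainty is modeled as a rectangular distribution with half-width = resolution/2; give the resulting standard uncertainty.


resolution = range / divisions
resolution = 687 / 140 = 4.9071429
u_res = resolution / (2*sqrt(3))
u_res = 4.9071429 / 3.4641016
u_res = 1.4166

1.4166


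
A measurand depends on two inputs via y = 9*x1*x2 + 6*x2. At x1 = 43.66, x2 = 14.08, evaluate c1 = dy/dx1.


y = 9*x1*x2 + 6*x2
dy/dx1 = 9*x2
Evaluate at x2 = 14.08: c1 = 9 * 14.08
c1 = 126.7200

126.7200


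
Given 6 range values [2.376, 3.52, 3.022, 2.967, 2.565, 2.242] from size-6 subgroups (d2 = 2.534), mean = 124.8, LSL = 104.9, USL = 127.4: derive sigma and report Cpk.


R_bar = (2.376 + 3.52 + 3.022 + 2.967 + 2.565 + 2.242) / 6 = 2.782
sigma = R_bar / d2 = 2.782 / 2.534 = 1.097869
Cp = (USL - LSL)/(6*sigma) = (127.4 - 104.9)/(6*1.097869) = 3.4157
Cpu = (127.4 - 124.8)/(3*1.097869) = 0.7894
Cpl = (124.8 - 104.9)/(3*1.097869) = 6.0420
Cpk = min(Cpu, Cpl) = 0.7894

0.7894


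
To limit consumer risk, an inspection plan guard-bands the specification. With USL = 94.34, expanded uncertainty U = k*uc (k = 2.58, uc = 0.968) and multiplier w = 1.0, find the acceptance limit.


U = k * uc = 2.58 * 0.968 = 2.49744
guard band g = w * U = 1.0 * 2.49744 = 2.49744
AL = USL - g = 94.34 - 2.49744
AL = 91.8426

91.8426


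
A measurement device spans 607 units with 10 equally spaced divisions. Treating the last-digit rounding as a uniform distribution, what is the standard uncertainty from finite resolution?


resolution = range / divisions
resolution = 607 / 10 = 60.7
u_res = resolution / (2*sqrt(3))
u_res = 60.7 / 3.4641016
u_res = 17.5226

17.5226


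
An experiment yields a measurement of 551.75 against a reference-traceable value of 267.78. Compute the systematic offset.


Systematic error = measured - true
= 551.75 - 267.78
= 283.9700

283.9700


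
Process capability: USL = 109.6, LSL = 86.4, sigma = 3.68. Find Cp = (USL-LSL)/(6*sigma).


Cp = (USL - LSL) / (6 * sigma)
= (109.6 - 86.4) / (6 * 3.68)
= 23.2000 / 22.0800
= 1.0507

1.0507


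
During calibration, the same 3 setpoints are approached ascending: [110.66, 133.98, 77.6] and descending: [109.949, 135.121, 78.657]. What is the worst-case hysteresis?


|110.66 - 109.949| = 0.7110
|133.98 - 135.121| = 1.1410
|77.6 - 78.657| = 1.0570
hysteresis = max(diffs) = 1.1410

1.1410


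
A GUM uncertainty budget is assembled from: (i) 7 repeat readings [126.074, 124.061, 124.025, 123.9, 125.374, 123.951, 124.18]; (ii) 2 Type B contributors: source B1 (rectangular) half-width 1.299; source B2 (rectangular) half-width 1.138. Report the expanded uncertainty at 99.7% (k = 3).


mean = (126.074 + 124.061 + 124.025 + 123.9 + 125.374 + 123.951 + 124.18) / 7 = 124.5092857
s = sqrt(sum((x - mean)^2)/(n-1)) = 0.85857396
u_A = s / sqrt(n) = 0.85857396 / sqrt(7) = 0.32451045
u_B1 = 1.299 / sqrt(3) = 0.749978
u_B2 = 1.138 / sqrt(3) = 0.65702461
uc = sqrt(0.32451045^2 + 0.749978^2 + 0.65702461^2) = 1.0485492
U = k * uc = 3 * 1.0485492
U = 3.1456

3.1456


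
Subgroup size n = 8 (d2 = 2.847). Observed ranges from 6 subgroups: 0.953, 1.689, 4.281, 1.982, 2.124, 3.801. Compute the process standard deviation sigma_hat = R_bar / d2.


R_bar = (0.953 + 1.689 + 4.281 + 1.982 + 2.124 + 3.801) / 6
R_bar = 14.83 / 6 = 2.4716667
sigma_hat = R_bar / d2 = 2.4716667 / 2.847 = 0.8682

0.8682


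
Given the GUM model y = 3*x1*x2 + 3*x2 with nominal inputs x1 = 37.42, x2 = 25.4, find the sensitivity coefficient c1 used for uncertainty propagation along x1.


y = 3*x1*x2 + 3*x2
dy/dx1 = 3*x2
Evaluate at x2 = 25.4: c1 = 3 * 25.4
c1 = 76.2000

76.2000


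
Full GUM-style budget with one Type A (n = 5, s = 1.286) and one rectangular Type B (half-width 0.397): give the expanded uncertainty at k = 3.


u_A = s / sqrt(n) = 1.286 / sqrt(5) = 0.57511668
u_B = half_width / sqrt(3) = 0.397 / sqrt(3) = 0.22920806
uc = sqrt(u_A^2 + u_B^2) = sqrt(0.57511668^2 + 0.22920806^2) = 0.61910866
U = k * uc = 3 * 0.61910866
U = 1.8573

1.8573


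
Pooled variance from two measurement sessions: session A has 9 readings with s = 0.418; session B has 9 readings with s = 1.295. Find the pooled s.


s_p = sqrt(((n1-1)*s1^2 + (n2-1)*s2^2) / (n1+n2-2))
numerator = (9-1)*0.418^2 + (9-1)*1.295^2 = 1.397792 + 13.4162 = 14.813992
denominator = 9 + 9 - 2 = 16
s_p^2 = 14.813992 / 16 = 0.9258745
s_p = sqrt(0.9258745) = 0.9622

0.9622


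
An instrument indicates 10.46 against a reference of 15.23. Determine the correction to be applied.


Correction = standard - reading
= 15.23 - 10.46
= 4.7700

4.7700


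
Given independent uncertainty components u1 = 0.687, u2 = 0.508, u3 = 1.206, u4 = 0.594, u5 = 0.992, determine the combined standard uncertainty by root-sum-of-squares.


uc = sqrt(0.687^2 + 0.508^2 + 1.206^2 + 0.594^2 + 0.992^2)
uc = sqrt(3.521369)
uc = 1.8765

1.8765


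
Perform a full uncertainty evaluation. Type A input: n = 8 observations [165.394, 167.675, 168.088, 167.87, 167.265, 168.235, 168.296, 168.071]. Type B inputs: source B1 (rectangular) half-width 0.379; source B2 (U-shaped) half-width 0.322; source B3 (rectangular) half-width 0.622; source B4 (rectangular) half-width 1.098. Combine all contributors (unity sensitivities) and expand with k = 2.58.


mean = (165.394 + 167.675 + 168.088 + 167.87 + 167.265 + 168.235 + 168.296 + 168.071) / 8 = 167.61175
s = sqrt(sum((x - mean)^2)/(n-1)) = 0.9564598
u_A = s / sqrt(n) = 0.9564598 / sqrt(8) = 0.33815961
u_B1 = 0.379 / sqrt(3) = 0.21881575
u_B2 = 0.322 / sqrt(2) = 0.22768838
u_B3 = 0.622 / sqrt(3) = 0.35911187
u_B4 = 1.098 / sqrt(3) = 0.6339306
uc = sqrt(0.33815961^2 + 0.21881575^2 + 0.22768838^2 + 0.35911187^2 + 0.6339306^2) = 0.86307798
U = k * uc = 2.58 * 0.86307798
U = 2.2267

2.2267


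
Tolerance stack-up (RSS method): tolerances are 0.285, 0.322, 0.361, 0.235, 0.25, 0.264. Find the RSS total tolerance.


RSS = sqrt(0.285^2 + 0.322^2 + 0.361^2 + 0.235^2 + 0.25^2 + 0.264^2)
= sqrt(0.502651)
= 0.7090

0.7090


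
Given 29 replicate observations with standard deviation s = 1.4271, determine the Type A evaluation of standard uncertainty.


u_A = s / sqrt(n)
u_A = 1.4271 / sqrt(29)
u_A = 1.4271 / 5.3851648
u_A = 0.2650

0.2650


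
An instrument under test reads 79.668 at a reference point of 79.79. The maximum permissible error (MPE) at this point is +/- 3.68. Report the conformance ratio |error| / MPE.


e = indication - reference = 79.668 - 79.79 = -0.1220
|e| = 0.1220
ratio = |e| / MPE = 0.1220 / 3.68
ratio = 0.0332

0.0332


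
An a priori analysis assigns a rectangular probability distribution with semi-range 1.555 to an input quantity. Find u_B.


u_B = half_width / sqrt(3)
u_B = 1.555 / 1.7320508
u_B = 0.8978

0.8978


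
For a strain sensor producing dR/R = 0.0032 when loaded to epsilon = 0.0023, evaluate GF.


GF = (dR/R) / epsilon
= 0.0032 / 0.0023
= 1.3913

1.3913


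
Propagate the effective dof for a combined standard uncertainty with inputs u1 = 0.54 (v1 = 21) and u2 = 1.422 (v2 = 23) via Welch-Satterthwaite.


uc = sqrt(u1^2 + u2^2) = sqrt(0.54^2 + 1.422^2) = 1.5210799
v_eff = uc^4 / (u1^4/v1 + u2^4/v2)
= 1.5210799^4 / (0.54^4/21 + 1.422^4/23)
= 5.3531339 / 0.18182402
v_eff = 29.4413

29.4413


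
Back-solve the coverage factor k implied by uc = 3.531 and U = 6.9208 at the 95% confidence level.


k = U / uc
k = 6.9208 / 3.531
k = 1.96

1.96


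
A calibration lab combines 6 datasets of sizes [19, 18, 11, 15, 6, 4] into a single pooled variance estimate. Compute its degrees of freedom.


nu = sum_i (n_i - 1)
nu = ((19 - 1) + (18 - 1) + (11 - 1) + (15 - 1) + (6 - 1) + (4 - 1))
nu = 18 + 17 + 10 + 14 + 5 + 3
nu = 67

67


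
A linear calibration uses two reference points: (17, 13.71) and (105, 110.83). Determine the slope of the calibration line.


slope = (y2 - y1) / (x2 - x1)
= (110.83 - 13.71) / (105 - 17)
= 97.1200 / 88
= 1.1036

1.1036


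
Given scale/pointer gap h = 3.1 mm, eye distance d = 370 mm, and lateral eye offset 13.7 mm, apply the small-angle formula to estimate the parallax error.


error = h * offset / d
= 3.1 * 13.7 / 370
= 0.1148

0.1148


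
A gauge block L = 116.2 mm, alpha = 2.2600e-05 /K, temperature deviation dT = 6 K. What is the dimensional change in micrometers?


dL = L * alpha * dT
= 116.2 * 2.2600e-05 * 6
= 0.0157567 mm
dL_um = 0.0157567 * 1000 = 15.7567 um

15.7567


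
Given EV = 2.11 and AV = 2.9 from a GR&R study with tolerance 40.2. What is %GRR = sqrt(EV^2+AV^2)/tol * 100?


GRR = sqrt(EV^2 + AV^2) = sqrt(2.11^2 + 2.9^2) = 3.586377
%GRR = GRR / tol * 100 = 3.586377 / 40.2 * 100
%GRR = 8.9213

8.9213


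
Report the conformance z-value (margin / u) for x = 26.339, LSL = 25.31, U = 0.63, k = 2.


u = U / k = 0.63 / 2 = 0.315
margin = |LSL - x| = |25.31 - 26.339| = 1.029
z = margin / u = 1.029 / 0.315
z = 3.2667

3.2667


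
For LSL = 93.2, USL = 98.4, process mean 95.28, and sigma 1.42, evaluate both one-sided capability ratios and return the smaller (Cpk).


Cpu = (USL - mean) / (3*sigma) = (98.4 - 95.28) / (3*1.42) = 0.7324
Cpl = (mean - LSL) / (3*sigma) = (95.28 - 93.2) / (3*1.42) = 0.4883
Cpk = min(Cpu, Cpl) = 0.4883

0.4883


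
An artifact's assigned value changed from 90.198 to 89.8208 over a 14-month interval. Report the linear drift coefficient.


rate = (v2 - v1) / months
= (89.8208 - 90.198) / 14
= -0.3772 / 14
= -0.0269

-0.0269


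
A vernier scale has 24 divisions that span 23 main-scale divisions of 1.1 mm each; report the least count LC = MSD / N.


LC = MSD / n_div
= 1.1 / 24
= 0.0458

0.0458


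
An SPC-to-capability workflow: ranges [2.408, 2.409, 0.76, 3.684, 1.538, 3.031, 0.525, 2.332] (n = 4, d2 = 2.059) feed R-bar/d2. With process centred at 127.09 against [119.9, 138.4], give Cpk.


R_bar = (2.408 + 2.409 + 0.76 + 3.684 + 1.538 + 3.031 + 0.525 + 2.332) / 8 = 2.085875
sigma = R_bar / d2 = 2.085875 / 2.059 = 1.0130525
Cp = (USL - LSL)/(6*sigma) = (138.4 - 119.9)/(6*1.0130525) = 3.0436
Cpu = (138.4 - 127.09)/(3*1.0130525) = 3.7214
Cpl = (127.09 - 119.9)/(3*1.0130525) = 2.3658
Cpk = min(Cpu, Cpl) = 2.3658

2.3658


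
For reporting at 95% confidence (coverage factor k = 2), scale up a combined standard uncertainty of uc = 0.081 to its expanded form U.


U = k * uc
U = 2 * 0.081
U = 0.1620

0.1620


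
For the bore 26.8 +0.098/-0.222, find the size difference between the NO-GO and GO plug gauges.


GO = nominal - lower_tol (smallest hole = maximum material condition)
GO = 26.8 - 0.222 = 26.578
NO-GO = nominal + upper_tol (largest hole = least material condition)
NO-GO = 26.8 + 0.098 = 26.898
spread = NO-GO - GO = 26.898 - 26.578 = 0.3200

0.3200


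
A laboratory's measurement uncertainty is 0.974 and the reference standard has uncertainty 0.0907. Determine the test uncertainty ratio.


TUR = u_lab / u_ref
= 0.974 / 0.0907
= 10.7387

10.7387


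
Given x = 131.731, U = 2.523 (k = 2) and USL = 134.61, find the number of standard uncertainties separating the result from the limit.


u = U / k = 2.523 / 2 = 1.2615
margin = |USL - x| = |134.61 - 131.731| = 2.879
z = margin / u = 2.879 / 1.2615
z = 2.2822

2.2822


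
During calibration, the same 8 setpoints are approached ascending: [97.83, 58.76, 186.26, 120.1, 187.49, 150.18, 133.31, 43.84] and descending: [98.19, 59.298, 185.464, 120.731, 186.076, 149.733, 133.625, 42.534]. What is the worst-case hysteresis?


|97.83 - 98.19| = 0.3600
|58.76 - 59.298| = 0.5380
|186.26 - 185.464| = 0.7960
|120.1 - 120.731| = 0.6310
|187.49 - 186.076| = 1.4140
|150.18 - 149.733| = 0.4470
|133.31 - 133.625| = 0.3150
|43.84 - 42.534| = 1.3060
hysteresis = max(diffs) = 1.4140

1.4140


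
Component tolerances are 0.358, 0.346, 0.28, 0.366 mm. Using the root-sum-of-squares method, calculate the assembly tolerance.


RSS = sqrt(0.358^2 + 0.346^2 + 0.28^2 + 0.366^2)
= sqrt(0.460236)
= 0.6784

0.6784


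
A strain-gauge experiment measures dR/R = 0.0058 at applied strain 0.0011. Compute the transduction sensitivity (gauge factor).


GF = (dR/R) / epsilon
= 0.0058 / 0.0011
= 5.2727

5.2727


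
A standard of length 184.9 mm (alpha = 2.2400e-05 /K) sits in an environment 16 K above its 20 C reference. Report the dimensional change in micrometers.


dL = L * alpha * dT
= 184.9 * 2.2400e-05 * 16
= 0.0662682 mm
dL_um = 0.0662682 * 1000 = 66.2682 um

66.2682


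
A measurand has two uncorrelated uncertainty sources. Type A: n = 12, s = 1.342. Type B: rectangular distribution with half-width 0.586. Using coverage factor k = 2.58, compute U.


u_A = s / sqrt(n) = 1.342 / sqrt(12) = 0.38740203
u_B = half_width / sqrt(3) = 0.586 / sqrt(3) = 0.33832726
uc = sqrt(u_A^2 + u_B^2) = sqrt(0.38740203^2 + 0.33832726^2) = 0.51434003
U = k * uc = 2.58 * 0.51434003
U = 1.3270

1.3270


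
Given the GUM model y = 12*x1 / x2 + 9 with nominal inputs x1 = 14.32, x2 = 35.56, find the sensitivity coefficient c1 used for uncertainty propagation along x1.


y = 12*x1 / x2 + 9
dy/dx1 = 12/x2
Evaluate at x2 = 35.56: c1 = 12 / 35.56
c1 = 0.3375

0.3375


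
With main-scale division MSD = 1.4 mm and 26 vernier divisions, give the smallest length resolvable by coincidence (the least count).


LC = MSD / n_div
= 1.4 / 26
= 0.0538

0.0538


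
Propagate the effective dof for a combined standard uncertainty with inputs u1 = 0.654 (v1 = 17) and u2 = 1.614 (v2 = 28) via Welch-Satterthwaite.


uc = sqrt(u1^2 + u2^2) = sqrt(0.654^2 + 1.614^2) = 1.7414683
v_eff = uc^4 / (u1^4/v1 + u2^4/v2)
= 1.7414683^4 / (0.654^4/17 + 1.614^4/28)
= 9.1973411 / 0.25311853
v_eff = 36.3361

36.3361


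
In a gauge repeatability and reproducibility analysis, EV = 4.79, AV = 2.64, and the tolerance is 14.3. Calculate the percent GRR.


GRR = sqrt(EV^2 + AV^2) = sqrt(4.79^2 + 2.64^2) = 5.4693418
%GRR = GRR / tol * 100 = 5.4693418 / 14.3 * 100
%GRR = 38.2471

38.2471


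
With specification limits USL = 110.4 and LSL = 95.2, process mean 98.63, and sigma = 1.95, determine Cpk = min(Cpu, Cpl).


Cpu = (USL - mean) / (3*sigma) = (110.4 - 98.63) / (3*1.95) = 2.0120
Cpl = (mean - LSL) / (3*sigma) = (98.63 - 95.2) / (3*1.95) = 0.5863
Cpk = min(Cpu, Cpl) = 0.5863

0.5863


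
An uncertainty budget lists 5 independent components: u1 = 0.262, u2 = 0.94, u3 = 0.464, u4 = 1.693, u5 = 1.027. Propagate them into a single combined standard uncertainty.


uc = sqrt(0.262^2 + 0.94^2 + 0.464^2 + 1.693^2 + 1.027^2)
uc = sqrt(5.088518)
uc = 2.2558

2.2558


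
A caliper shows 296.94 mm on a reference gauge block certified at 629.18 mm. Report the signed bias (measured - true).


Systematic error = measured - true
= 296.94 - 629.18
= -332.2400

-332.2400


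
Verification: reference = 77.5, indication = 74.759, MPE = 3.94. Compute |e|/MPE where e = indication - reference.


e = indication - reference = 74.759 - 77.5 = -2.7410
|e| = 2.7410
ratio = |e| / MPE = 2.7410 / 3.94
ratio = 0.6957

0.6957


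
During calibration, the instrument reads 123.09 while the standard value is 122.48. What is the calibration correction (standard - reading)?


Correction = standard - reading
= 122.48 - 123.09
= -0.6100

-0.6100


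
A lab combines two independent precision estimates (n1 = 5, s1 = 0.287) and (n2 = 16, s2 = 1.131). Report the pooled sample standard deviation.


s_p = sqrt(((n1-1)*s1^2 + (n2-1)*s2^2) / (n1+n2-2))
numerator = (5-1)*0.287^2 + (16-1)*1.131^2 = 0.329476 + 19.187415 = 19.516891
denominator = 5 + 16 - 2 = 19
s_p^2 = 19.516891 / 19 = 1.0272048
s_p = sqrt(1.0272048) = 1.0135

1.0135


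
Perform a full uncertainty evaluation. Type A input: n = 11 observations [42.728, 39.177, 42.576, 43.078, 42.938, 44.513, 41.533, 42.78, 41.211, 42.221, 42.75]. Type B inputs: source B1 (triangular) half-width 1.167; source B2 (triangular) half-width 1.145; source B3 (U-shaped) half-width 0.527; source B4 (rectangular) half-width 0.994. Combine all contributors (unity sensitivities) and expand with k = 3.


mean = (42.728 + 39.177 + 42.576 + 43.078 + 42.938 + 44.513 + 41.533 + 42.78 + 41.211 + 42.221 + 42.75) / 11 = 42.31863636
s = sqrt(sum((x - mean)^2)/(n-1)) = 1.3465406
u_A = s / sqrt(n) = 1.3465406 / sqrt(11) = 0.40599727
u_B1 = 1.167 / sqrt(6) = 0.47642575
u_B2 = 1.145 / sqrt(6) = 0.46744429
u_B3 = 0.527 / sqrt(2) = 0.37264527
u_B4 = 0.994 / sqrt(3) = 0.57388617
uc = sqrt(0.40599727^2 + 0.47642575^2 + 0.46744429^2 + 0.37264527^2 + 0.57388617^2) = 1.0385226
U = k * uc = 3 * 1.0385226
U = 3.1156

3.1156


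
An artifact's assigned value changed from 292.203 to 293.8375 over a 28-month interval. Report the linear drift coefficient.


rate = (v2 - v1) / months
= (293.8375 - 292.203) / 28
= 1.6345 / 28
= 0.0584

0.0584


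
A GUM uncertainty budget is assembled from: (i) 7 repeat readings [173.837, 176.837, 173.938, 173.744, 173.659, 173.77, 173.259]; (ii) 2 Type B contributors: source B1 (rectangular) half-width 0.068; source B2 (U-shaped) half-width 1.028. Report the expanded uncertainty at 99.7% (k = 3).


mean = (173.837 + 176.837 + 173.938 + 173.744 + 173.659 + 173.77 + 173.259) / 7 = 174.1491429
s = sqrt(sum((x - mean)^2)/(n-1)) = 1.204649
u_A = s / sqrt(n) = 1.204649 / sqrt(7) = 0.45531452
u_B1 = 0.068 / sqrt(3) = 0.039259818
u_B2 = 1.028 / sqrt(2) = 0.72690577
uc = sqrt(0.45531452^2 + 0.039259818^2 + 0.72690577^2) = 0.85862951
U = k * uc = 3 * 0.85862951
U = 2.5759

2.5759


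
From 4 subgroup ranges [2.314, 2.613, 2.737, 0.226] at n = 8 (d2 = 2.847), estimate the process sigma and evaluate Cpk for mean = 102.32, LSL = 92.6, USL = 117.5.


R_bar = (2.314 + 2.613 + 2.737 + 0.226) / 4 = 1.9725
sigma = R_bar / d2 = 1.9725 / 2.847 = 0.69283456
Cp = (USL - LSL)/(6*sigma) = (117.5 - 92.6)/(6*0.69283456) = 5.9899
Cpu = (117.5 - 102.32)/(3*0.69283456) = 7.3033
Cpl = (102.32 - 92.6)/(3*0.69283456) = 4.6764
Cpk = min(Cpu, Cpl) = 4.6764

4.6764


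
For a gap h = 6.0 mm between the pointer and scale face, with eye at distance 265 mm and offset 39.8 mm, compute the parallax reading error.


error = h * offset / d
= 6.0 * 39.8 / 265
= 0.9011

0.9011


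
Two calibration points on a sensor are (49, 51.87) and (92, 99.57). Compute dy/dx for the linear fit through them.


slope = (y2 - y1) / (x2 - x1)
= (99.57 - 51.87) / (92 - 49)
= 47.7000 / 43
= 1.1093

1.1093


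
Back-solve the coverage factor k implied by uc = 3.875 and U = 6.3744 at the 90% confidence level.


k = U / uc
k = 6.3744 / 3.875
k = 1.645

1.645


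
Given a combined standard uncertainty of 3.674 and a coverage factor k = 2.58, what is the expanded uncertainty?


U = k * uc
U = 2.58 * 3.674
U = 9.4789

9.4789


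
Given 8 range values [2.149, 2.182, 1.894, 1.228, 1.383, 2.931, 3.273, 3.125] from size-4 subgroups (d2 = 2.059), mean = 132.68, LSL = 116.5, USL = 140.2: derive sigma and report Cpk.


R_bar = (2.149 + 2.182 + 1.894 + 1.228 + 1.383 + 2.931 + 3.273 + 3.125) / 8 = 2.270625
sigma = R_bar / d2 = 2.270625 / 2.059 = 1.1027805
Cp = (USL - LSL)/(6*sigma) = (140.2 - 116.5)/(6*1.1027805) = 3.5819
Cpu = (140.2 - 132.68)/(3*1.1027805) = 2.2730
Cpl = (132.68 - 116.5)/(3*1.1027805) = 4.8907
Cpk = min(Cpu, Cpl) = 2.2730

2.2730


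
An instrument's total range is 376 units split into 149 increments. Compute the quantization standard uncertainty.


resolution = range / divisions
resolution = 376 / 149 = 2.5234899
u_res = resolution / (2*sqrt(3))
u_res = 2.5234899 / 3.4641016
u_res = 0.7285

0.7285


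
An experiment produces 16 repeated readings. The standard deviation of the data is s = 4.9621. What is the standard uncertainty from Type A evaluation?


u_A = s / sqrt(n)
u_A = 4.9621 / sqrt(16)
u_A = 4.9621 / 4
u_A = 1.2405

1.2405


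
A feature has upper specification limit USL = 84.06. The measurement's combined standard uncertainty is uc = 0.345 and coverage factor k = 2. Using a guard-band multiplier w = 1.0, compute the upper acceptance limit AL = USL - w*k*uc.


U = k * uc = 2 * 0.345 = 0.69
guard band g = w * U = 1.0 * 0.69 = 0.69
AL = USL - g = 84.06 - 0.69
AL = 83.3700

83.3700


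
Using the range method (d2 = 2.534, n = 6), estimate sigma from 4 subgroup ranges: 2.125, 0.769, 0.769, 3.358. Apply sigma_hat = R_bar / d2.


R_bar = (2.125 + 0.769 + 0.769 + 3.358) / 4
R_bar = 7.021 / 4 = 1.75525
sigma_hat = R_bar / d2 = 1.75525 / 2.534 = 0.6927

0.6927


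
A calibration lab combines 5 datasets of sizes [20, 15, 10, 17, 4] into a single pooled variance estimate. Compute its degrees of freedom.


nu = sum_i (n_i - 1)
nu = ((20 - 1) + (15 - 1) + (10 - 1) + (17 - 1) + (4 - 1))
nu = 19 + 14 + 9 + 16 + 3
nu = 61

61


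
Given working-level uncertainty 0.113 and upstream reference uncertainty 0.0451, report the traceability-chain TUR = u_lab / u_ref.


TUR = u_lab / u_ref
= 0.113 / 0.0451
= 2.5055

2.5055


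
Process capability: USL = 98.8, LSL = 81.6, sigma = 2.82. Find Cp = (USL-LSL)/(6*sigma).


Cp = (USL - LSL) / (6 * sigma)
= (98.8 - 81.6) / (6 * 2.82)
= 17.2000 / 16.9200
= 1.0165

1.0165


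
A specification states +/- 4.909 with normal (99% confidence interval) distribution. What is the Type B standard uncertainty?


u_B = half_width / 2.576
u_B = 4.909 / 2.576
u_B = 1.9057

1.9057


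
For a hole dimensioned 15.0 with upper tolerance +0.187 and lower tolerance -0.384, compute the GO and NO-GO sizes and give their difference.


GO = nominal - lower_tol (smallest hole = maximum material condition)
GO = 15.0 - 0.384 = 14.616
NO-GO = nominal + upper_tol (largest hole = least material condition)
NO-GO = 15.0 + 0.187 = 15.187
spread = NO-GO - GO = 15.187 - 14.616 = 0.5710

0.5710


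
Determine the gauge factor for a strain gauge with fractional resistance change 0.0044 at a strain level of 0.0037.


GF = (dR/R) / epsilon
= 0.0044 / 0.0037
= 1.1892

1.1892


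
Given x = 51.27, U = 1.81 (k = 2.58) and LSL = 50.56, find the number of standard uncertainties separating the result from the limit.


u = U / k = 1.81 / 2.58 = 0.70155039
margin = |LSL - x| = |50.56 - 51.27| = 0.71
z = margin / u = 0.71 / 0.70155039
z = 1.0120

1.0120


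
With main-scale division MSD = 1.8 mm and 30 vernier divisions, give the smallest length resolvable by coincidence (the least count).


LC = MSD / n_div
= 1.8 / 30
= 0.0600

0.0600


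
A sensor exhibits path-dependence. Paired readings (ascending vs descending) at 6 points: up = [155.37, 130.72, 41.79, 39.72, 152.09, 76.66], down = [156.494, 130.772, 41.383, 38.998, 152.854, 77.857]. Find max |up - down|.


|155.37 - 156.494| = 1.1240
|130.72 - 130.772| = 0.0520
|41.79 - 41.383| = 0.4070
|39.72 - 38.998| = 0.7220
|152.09 - 152.854| = 0.7640
|76.66 - 77.857| = 1.1970
hysteresis = max(diffs) = 1.1970

1.1970


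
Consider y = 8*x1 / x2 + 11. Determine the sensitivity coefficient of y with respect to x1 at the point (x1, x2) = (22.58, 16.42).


y = 8*x1 / x2 + 11
dy/dx1 = 8/x2
Evaluate at x2 = 16.42: c1 = 8 / 16.42
c1 = 0.4872

0.4872


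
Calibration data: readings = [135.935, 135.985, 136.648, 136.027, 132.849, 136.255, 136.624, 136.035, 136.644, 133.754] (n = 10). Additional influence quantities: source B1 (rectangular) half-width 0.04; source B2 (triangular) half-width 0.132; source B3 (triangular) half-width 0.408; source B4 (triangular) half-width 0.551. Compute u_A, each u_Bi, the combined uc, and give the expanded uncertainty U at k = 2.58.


mean = (135.935 + 135.985 + 136.648 + 136.027 + 132.849 + 136.255 + 136.624 + 136.035 + 136.644 + 133.754) / 10 = 135.6756
s = sqrt(sum((x - mean)^2)/(n-1)) = 1.3002738
u_A = s / sqrt(n) = 1.3002738 / sqrt(10) = 0.41118268
u_B1 = 0.04 / sqrt(3) = 0.023094011
u_B2 = 0.132 / sqrt(6) = 0.053888774
u_B3 = 0.408 / sqrt(6) = 0.1665653
u_B4 = 0.551 / sqrt(6) = 0.22494481
uc = sqrt(0.41118268^2 + 0.023094011^2 + 0.053888774^2 + 0.1665653^2 + 0.22494481^2) = 0.50085197
U = k * uc = 2.58 * 0.50085197
U = 1.2922

1.2922


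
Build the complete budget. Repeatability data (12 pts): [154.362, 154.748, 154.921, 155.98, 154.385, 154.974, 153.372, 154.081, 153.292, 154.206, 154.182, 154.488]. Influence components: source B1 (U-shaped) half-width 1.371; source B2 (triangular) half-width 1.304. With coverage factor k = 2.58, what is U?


mean = (154.362 + 154.748 + 154.921 + 155.98 + 154.385 + 154.974 + 153.372 + 154.081 + 153.292 + 154.206 + 154.182 + 154.488) / 12 = 154.4159167
s = sqrt(sum((x - mean)^2)/(n-1)) = 0.71960614
u_A = s / sqrt(n) = 0.71960614 / sqrt(12) = 0.2077324
u_B1 = 1.371 / sqrt(2) = 0.9694434
u_B2 = 1.304 / sqrt(6) = 0.53235577
uc = sqrt(0.2077324^2 + 0.9694434^2 + 0.53235577^2) = 1.1253337
U = k * uc = 2.58 * 1.1253337
U = 2.9034

2.9034


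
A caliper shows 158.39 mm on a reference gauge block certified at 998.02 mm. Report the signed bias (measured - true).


Systematic error = measured - true
= 158.39 - 998.02
= -839.6300

-839.6300


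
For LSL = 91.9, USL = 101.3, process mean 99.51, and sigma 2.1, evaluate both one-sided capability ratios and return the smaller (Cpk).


Cpu = (USL - mean) / (3*sigma) = (101.3 - 99.51) / (3*2.1) = 0.2841
Cpl = (mean - LSL) / (3*sigma) = (99.51 - 91.9) / (3*2.1) = 1.2079
Cpk = min(Cpu, Cpl) = 0.2841

0.2841


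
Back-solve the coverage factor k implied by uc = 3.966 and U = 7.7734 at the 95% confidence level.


k = U / uc
k = 7.7734 / 3.966
k = 1.96

1.96


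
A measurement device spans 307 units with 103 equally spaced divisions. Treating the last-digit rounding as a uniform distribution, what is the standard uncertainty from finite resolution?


resolution = range / divisions
resolution = 307 / 103 = 2.9805825
u_res = resolution / (2*sqrt(3))
u_res = 2.9805825 / 3.4641016
u_res = 0.8604

0.8604


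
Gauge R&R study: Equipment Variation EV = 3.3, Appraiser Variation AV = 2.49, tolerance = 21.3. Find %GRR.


GRR = sqrt(EV^2 + AV^2) = sqrt(3.3^2 + 2.49^2) = 4.1340174
%GRR = GRR / tol * 100 = 4.1340174 / 21.3 * 100
%GRR = 19.4085

19.4085


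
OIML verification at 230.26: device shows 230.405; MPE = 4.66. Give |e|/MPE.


e = indication - reference = 230.405 - 230.26 = 0.1450
|e| = 0.1450
ratio = |e| / MPE = 0.1450 / 4.66
ratio = 0.0311

0.0311


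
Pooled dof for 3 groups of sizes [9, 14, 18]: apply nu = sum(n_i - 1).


nu = sum_i (n_i - 1)
nu = ((9 - 1) + (14 - 1) + (18 - 1))
nu = 8 + 13 + 17
nu = 38

38


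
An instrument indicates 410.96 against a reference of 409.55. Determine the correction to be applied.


Correction = standard - reading
= 409.55 - 410.96
= -1.4100

-1.4100


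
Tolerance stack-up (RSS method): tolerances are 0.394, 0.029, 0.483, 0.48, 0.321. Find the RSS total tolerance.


RSS = sqrt(0.394^2 + 0.029^2 + 0.483^2 + 0.48^2 + 0.321^2)
= sqrt(0.722807)
= 0.8502

0.8502


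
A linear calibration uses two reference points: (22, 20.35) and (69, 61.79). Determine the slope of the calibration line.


slope = (y2 - y1) / (x2 - x1)
= (61.79 - 20.35) / (69 - 22)
= 41.4400 / 47
= 0.8817

0.8817


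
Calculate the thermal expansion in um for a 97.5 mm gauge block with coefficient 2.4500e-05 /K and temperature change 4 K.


dL = L * alpha * dT
= 97.5 * 2.4500e-05 * 4
= 0.0095550 mm
dL_um = 0.0095550 * 1000 = 9.5550 um

9.5550


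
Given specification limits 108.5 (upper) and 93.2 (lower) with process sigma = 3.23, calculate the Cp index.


Cp = (USL - LSL) / (6 * sigma)
= (108.5 - 93.2) / (6 * 3.23)
= 15.3000 / 19.3800
= 0.7895

0.7895


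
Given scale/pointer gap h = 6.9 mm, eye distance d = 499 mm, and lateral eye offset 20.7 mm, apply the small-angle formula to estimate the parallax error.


error = h * offset / d
= 6.9 * 20.7 / 499
= 0.2862

0.2862


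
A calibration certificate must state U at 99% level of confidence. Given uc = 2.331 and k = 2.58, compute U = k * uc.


U = k * uc
U = 2.58 * 2.331
U = 6.0140

6.0140


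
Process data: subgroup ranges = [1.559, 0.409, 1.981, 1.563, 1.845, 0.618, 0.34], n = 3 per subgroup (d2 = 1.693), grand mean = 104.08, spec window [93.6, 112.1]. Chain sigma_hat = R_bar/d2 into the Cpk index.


R_bar = (1.559 + 0.409 + 1.981 + 1.563 + 1.845 + 0.618 + 0.34) / 7 = 1.1878571
sigma = R_bar / d2 = 1.1878571 / 1.693 = 0.70162853
Cp = (USL - LSL)/(6*sigma) = (112.1 - 93.6)/(6*0.70162853) = 4.3945
Cpu = (112.1 - 104.08)/(3*0.70162853) = 3.8102
Cpl = (104.08 - 93.6)/(3*0.70162853) = 4.9789
Cpk = min(Cpu, Cpl) = 3.8102

3.8102


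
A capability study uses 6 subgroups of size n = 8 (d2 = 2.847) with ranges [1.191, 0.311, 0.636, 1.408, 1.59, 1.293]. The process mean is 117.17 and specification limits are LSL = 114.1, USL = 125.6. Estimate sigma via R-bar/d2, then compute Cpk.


R_bar = (1.191 + 0.311 + 0.636 + 1.408 + 1.59 + 1.293) / 6 = 1.0715
sigma = R_bar / d2 = 1.0715 / 2.847 = 0.37636108
Cp = (USL - LSL)/(6*sigma) = (125.6 - 114.1)/(6*0.37636108) = 5.0926
Cpu = (125.6 - 117.17)/(3*0.37636108) = 7.4662
Cpl = (117.17 - 114.1)/(3*0.37636108) = 2.7190
Cpk = min(Cpu, Cpl) = 2.7190

2.7190


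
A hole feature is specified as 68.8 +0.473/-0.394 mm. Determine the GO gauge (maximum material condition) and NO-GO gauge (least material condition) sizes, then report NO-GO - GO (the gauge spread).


GO = nominal - lower_tol (smallest hole = maximum material condition)
GO = 68.8 - 0.394 = 68.406
NO-GO = nominal + upper_tol (largest hole = least material condition)
NO-GO = 68.8 + 0.473 = 69.273
spread = NO-GO - GO = 69.273 - 68.406 = 0.8670

0.8670


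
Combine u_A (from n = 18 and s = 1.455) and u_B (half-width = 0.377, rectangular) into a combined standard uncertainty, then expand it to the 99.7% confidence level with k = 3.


u_A = s / sqrt(n) = 1.455 / sqrt(18) = 0.34294679
u_B = half_width / sqrt(3) = 0.377 / sqrt(3) = 0.21766105
uc = sqrt(u_A^2 + u_B^2) = sqrt(0.34294679^2 + 0.21766105^2) = 0.40618817
U = k * uc = 3 * 0.40618817
U = 1.2186

1.2186


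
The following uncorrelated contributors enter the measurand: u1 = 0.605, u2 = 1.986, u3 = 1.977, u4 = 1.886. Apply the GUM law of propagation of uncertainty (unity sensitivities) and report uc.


uc = sqrt(0.605^2 + 1.986^2 + 1.977^2 + 1.886^2)
uc = sqrt(11.775746)
uc = 3.4316

3.4316


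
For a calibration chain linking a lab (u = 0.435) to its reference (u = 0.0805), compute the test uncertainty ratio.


TUR = u_lab / u_ref
= 0.435 / 0.0805
= 5.4037

5.4037


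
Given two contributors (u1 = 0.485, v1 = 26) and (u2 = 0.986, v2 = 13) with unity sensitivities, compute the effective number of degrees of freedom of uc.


uc = sqrt(u1^2 + u2^2) = sqrt(0.485^2 + 0.986^2) = 1.0988271
v_eff = uc^4 / (u1^4/v1 + u2^4/v2)
= 1.0988271^4 / (0.485^4/26 + 0.986^4/13)
= 1.4578655 / 0.074833113
v_eff = 19.4816

19.4816


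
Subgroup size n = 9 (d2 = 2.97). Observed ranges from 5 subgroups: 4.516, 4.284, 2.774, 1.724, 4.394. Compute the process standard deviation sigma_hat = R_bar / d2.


R_bar = (4.516 + 4.284 + 2.774 + 1.724 + 4.394) / 5
R_bar = 17.692 / 5 = 3.5384
sigma_hat = R_bar / d2 = 3.5384 / 2.97 = 1.1914

1.1914


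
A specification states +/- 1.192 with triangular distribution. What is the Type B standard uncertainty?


u_B = half_width / sqrt(6)
u_B = 1.192 / 2.4494897
u_B = 0.4866

0.4866


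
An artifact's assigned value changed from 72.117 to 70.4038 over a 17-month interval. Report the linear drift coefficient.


rate = (v2 - v1) / months
= (70.4038 - 72.117) / 17
= -1.7132 / 17
= -0.1008

-0.1008


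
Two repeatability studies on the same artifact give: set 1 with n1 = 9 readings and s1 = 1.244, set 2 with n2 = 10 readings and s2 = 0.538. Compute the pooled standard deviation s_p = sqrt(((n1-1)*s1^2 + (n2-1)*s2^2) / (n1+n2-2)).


s_p = sqrt(((n1-1)*s1^2 + (n2-1)*s2^2) / (n1+n2-2))
numerator = (9-1)*1.244^2 + (10-1)*0.538^2 = 12.380288 + 2.604996 = 14.985284
denominator = 9 + 10 - 2 = 17
s_p^2 = 14.985284 / 17 = 0.88148729
s_p = sqrt(0.88148729) = 0.9389

0.9389


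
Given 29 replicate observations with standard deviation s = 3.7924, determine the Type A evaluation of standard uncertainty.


u_A = s / sqrt(n)
u_A = 3.7924 / sqrt(29)
u_A = 3.7924 / 5.3851648
u_A = 0.7042

0.7042


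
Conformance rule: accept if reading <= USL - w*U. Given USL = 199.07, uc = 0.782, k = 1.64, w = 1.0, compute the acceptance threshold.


U = k * uc = 1.64 * 0.782 = 1.28248
guard band g = w * U = 1.0 * 1.28248 = 1.28248
AL = USL - g = 199.07 - 1.28248
AL = 197.7875

197.7875


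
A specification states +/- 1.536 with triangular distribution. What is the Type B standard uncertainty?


u_B = half_width / sqrt(6)
u_B = 1.536 / 2.4494897
u_B = 0.6271

0.6271


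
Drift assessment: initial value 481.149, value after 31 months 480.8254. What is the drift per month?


rate = (v2 - v1) / months
= (480.8254 - 481.149) / 31
= -0.3236 / 31
= -0.0104

-0.0104


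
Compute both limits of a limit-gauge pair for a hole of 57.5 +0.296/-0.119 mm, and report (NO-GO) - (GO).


GO = nominal - lower_tol (smallest hole = maximum material condition)
GO = 57.5 - 0.119 = 57.381
NO-GO = nominal + upper_tol (largest hole = least material condition)
NO-GO = 57.5 + 0.296 = 57.796
spread = NO-GO - GO = 57.796 - 57.381 = 0.4150

0.4150


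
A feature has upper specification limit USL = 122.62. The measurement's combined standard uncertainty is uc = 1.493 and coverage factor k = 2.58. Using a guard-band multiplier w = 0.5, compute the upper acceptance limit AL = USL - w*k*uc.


U = k * uc = 2.58 * 1.493 = 3.85194
guard band g = w * U = 0.5 * 3.85194 = 1.92597
AL = USL - g = 122.62 - 1.92597
AL = 120.6940

120.6940


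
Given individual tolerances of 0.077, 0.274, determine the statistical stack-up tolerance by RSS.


RSS = sqrt(0.077^2 + 0.274^2)
= sqrt(0.081005)
= 0.2846

0.2846


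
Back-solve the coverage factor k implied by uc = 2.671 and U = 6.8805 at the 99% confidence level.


k = U / uc
k = 6.8805 / 2.671
k = 2.576

2.576


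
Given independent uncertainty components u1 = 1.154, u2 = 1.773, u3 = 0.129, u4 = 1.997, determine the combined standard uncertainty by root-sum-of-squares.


uc = sqrt(1.154^2 + 1.773^2 + 0.129^2 + 1.997^2)
uc = sqrt(8.479895)
uc = 2.9120

2.9120


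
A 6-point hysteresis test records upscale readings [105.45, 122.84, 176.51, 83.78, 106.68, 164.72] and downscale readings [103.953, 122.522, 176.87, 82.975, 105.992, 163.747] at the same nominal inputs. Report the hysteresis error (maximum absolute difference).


|105.45 - 103.953| = 1.4970
|122.84 - 122.522| = 0.3180
|176.51 - 176.87| = 0.3600
|83.78 - 82.975| = 0.8050
|106.68 - 105.992| = 0.6880
|164.72 - 163.747| = 0.9730
hysteresis = max(diffs) = 1.4970

1.4970


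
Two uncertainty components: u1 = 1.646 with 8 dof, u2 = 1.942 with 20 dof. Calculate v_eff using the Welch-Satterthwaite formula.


uc = sqrt(u1^2 + u2^2) = sqrt(1.646^2 + 1.942^2) = 2.545718
v_eff = uc^4 / (u1^4/v1 + u2^4/v2)
= 2.545718^4 / (1.646^4/8 + 1.942^4/20)
= 41.999215 / 1.6287085
v_eff = 25.7868

25.7868


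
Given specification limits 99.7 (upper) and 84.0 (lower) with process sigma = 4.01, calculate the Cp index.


Cp = (USL - LSL) / (6 * sigma)
= (99.7 - 84.0) / (6 * 4.01)
= 15.7000 / 24.0600
= 0.6525

0.6525


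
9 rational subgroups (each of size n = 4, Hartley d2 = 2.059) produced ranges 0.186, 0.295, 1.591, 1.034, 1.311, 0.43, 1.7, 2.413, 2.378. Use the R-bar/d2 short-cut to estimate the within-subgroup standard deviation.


R_bar = (0.186 + 0.295 + 1.591 + 1.034 + 1.311 + 0.43 + 1.7 + 2.413 + 2.378) / 9
R_bar = 11.338 / 9 = 1.2597778
sigma_hat = R_bar / d2 = 1.2597778 / 2.059 = 0.6118

0.6118


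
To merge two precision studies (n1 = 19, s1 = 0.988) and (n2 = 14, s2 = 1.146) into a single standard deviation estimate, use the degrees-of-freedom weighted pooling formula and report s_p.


s_p = sqrt(((n1-1)*s1^2 + (n2-1)*s2^2) / (n1+n2-2))
numerator = (19-1)*0.988^2 + (14-1)*1.146^2 = 17.570592 + 17.073108 = 34.6437
denominator = 19 + 14 - 2 = 31
s_p^2 = 34.6437 / 31 = 1.1175387
s_p = sqrt(1.1175387) = 1.0571

1.0571


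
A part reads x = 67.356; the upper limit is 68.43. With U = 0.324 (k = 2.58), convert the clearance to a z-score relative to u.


u = U / k = 0.324 / 2.58 = 0.1255814
margin = |USL - x| = |68.43 - 67.356| = 1.074
z = margin / u = 1.074 / 0.1255814
z = 8.5522

8.5522


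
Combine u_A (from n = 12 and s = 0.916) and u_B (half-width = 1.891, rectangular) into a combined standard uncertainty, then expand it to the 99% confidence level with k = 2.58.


u_A = s / sqrt(n) = 0.916 / sqrt(12) = 0.26442642
u_B = half_width / sqrt(3) = 1.891 / sqrt(3) = 1.0917694
uc = sqrt(u_A^2 + u_B^2) = sqrt(0.26442642^2 + 1.0917694^2) = 1.1233351
U = k * uc = 2.58 * 1.1233351
U = 2.8982

2.8982


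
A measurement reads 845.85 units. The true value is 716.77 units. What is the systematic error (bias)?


Systematic error = measured - true
= 845.85 - 716.77
= 129.0800

129.0800


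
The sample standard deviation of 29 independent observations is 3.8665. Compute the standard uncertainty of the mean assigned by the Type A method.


u_A = s / sqrt(n)
u_A = 3.8665 / sqrt(29)
u_A = 3.8665 / 5.3851648
u_A = 0.7180

0.7180


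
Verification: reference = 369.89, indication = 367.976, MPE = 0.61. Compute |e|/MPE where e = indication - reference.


e = indication - reference = 367.976 - 369.89 = -1.9140
|e| = 1.9140
ratio = |e| / MPE = 1.9140 / 0.61
ratio = 3.1377

3.1377


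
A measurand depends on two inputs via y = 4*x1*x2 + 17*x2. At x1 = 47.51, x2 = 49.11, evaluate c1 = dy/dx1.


y = 4*x1*x2 + 17*x2
dy/dx1 = 4*x2
Evaluate at x2 = 49.11: c1 = 4 * 49.11
c1 = 196.4400

196.4400


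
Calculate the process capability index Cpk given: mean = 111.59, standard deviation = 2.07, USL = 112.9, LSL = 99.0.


Cpu = (USL - mean) / (3*sigma) = (112.9 - 111.59) / (3*2.07) = 0.2110
Cpl = (mean - LSL) / (3*sigma) = (111.59 - 99.0) / (3*2.07) = 2.0274
Cpk = min(Cpu, Cpl) = 0.2110

0.2110


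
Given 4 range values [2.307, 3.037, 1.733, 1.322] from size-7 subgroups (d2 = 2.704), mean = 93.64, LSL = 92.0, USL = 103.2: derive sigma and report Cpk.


R_bar = (2.307 + 3.037 + 1.733 + 1.322) / 4 = 2.09975
sigma = R_bar / d2 = 2.09975 / 2.704 = 0.77653476
Cp = (USL - LSL)/(6*sigma) = (103.2 - 92.0)/(6*0.77653476) = 2.4038
Cpu = (103.2 - 93.64)/(3*0.77653476) = 4.1037
Cpl = (93.64 - 92.0)/(3*0.77653476) = 0.7040
Cpk = min(Cpu, Cpl) = 0.7040

0.7040


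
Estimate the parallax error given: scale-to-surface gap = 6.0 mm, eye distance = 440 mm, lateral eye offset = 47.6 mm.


error = h * offset / d
= 6.0 * 47.6 / 440
= 0.6491

0.6491
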